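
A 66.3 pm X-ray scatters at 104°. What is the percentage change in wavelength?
4.5449%

Calculate the Compton shift:
Δλ = λ_C(1 - cos(104°))
Δλ = 2.4263 × (1 - cos(104°))
Δλ = 2.4263 × 1.2419
Δλ = 3.0133 pm

Percentage change:
(Δλ/λ₀) × 100 = (3.0133/66.3) × 100
= 4.5449%

(Intermediate values are shown rounded; full precision is carried through to the final answer.)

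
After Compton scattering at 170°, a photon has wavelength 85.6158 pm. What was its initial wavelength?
80.8000 pm

From λ' = λ + Δλ, we have λ = λ' - Δλ

First calculate the Compton shift:
Δλ = λ_C(1 - cos θ)
Δλ = 2.4263 × (1 - cos(170°))
Δλ = 2.4263 × 1.9848
Δλ = 4.8158 pm

Initial wavelength:
λ = λ' - Δλ
λ = 85.6158 - 4.8158
λ = 80.8000 pm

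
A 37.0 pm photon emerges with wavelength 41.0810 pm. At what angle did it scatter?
133.00°

First find the wavelength shift:
Δλ = λ' - λ = 41.0810 - 37.0 = 4.0810 pm

Using Δλ = λ_C(1 - cos θ), with λ_C = h/(m_e·c) ≈ 2.42631024 pm:
cos θ = 1 - Δλ/λ_C
cos θ = 1 - 4.0810/2.42631024
cos θ = -0.681978

θ = arccos(-0.681978)
θ = 133.00°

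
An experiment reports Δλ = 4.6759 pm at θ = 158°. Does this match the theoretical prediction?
Yes, consistent

Calculate the expected shift for θ = 158°:

Δλ_expected = λ_C(1 - cos(158°))
Δλ_expected = 2.4263 × (1 - cos(158°))
Δλ_expected = 2.4263 × 1.9272
Δλ_expected = 4.6759 pm

Given shift: 4.6759 pm
Expected shift: 4.6759 pm
Difference: 0.0000 pm

The values match. This is consistent with Compton scattering at the stated angle.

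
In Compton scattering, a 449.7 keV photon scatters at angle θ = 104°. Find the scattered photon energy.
214.8650 keV

First convert energy to wavelength:
λ = hc/E, with hc ≈ 1239.842 keV·pm (i.e. 1239.842 eV·nm)

For E = 449.7 keV = 449700 eV:
λ = 1239.842 keV·pm / 449.7 keV
λ = 2.7570 pm

Calculate the Compton shift:
Δλ = λ_C(1 - cos(104°)) = 2.4263 × 1.2419
Δλ = 3.0133 pm

Final wavelength:
λ' = 2.7570 + 3.0133 = 5.7703 pm

Final energy:
E' = hc/λ' = 1239.842 / 5.7703 = 214.8650 keV

(Intermediate values are shown rounded; full precision is carried through to the final answer.)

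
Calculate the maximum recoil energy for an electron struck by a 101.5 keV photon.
28.8579 keV

Maximum energy transfer occurs at θ = 180° (backscattering).

Initial photon: E₀ = 101.5 keV → λ₀ = 12.2152 pm

Maximum Compton shift (at 180°):
Δλ_max = 2λ_C = 2 × 2.4263 = 4.8526 pm

Final wavelength:
λ' = 12.2152 + 4.8526 = 17.0678 pm

Minimum photon energy (maximum energy to electron):
E'_min = hc/λ' = 72.6421 keV

Maximum electron kinetic energy:
K_max = E₀ - E'_min = 101.5000 - 72.6421 = 28.8579 keV

(Intermediate values are shown rounded; full precision is carried through to the final answer.)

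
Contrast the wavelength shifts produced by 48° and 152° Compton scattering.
152° produces the larger shift by a factor of 5.691

Calculate both shifts using Δλ = λ_C(1 - cos θ):

For θ₁ = 48°:
Δλ₁ = 2.4263 × (1 - cos(48°))
Δλ₁ = 2.4263 × 0.3309
Δλ₁ = 0.8028 pm

For θ₂ = 152°:
Δλ₂ = 2.4263 × (1 - cos(152°))
Δλ₂ = 2.4263 × 1.8829
Δλ₂ = 4.5686 pm

The 152° angle produces the larger shift.
Ratio: 4.5686/0.8028 = 5.691

(Intermediate values are shown rounded; full precision is carried through to the final answer.)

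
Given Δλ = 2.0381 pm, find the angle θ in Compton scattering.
80.79°

From the Compton formula Δλ = λ_C(1 - cos θ), we can solve for θ:

cos θ = 1 - Δλ/λ_C

Given:
- Δλ = 2.0381 pm
- λ_C = h/(m_e·c) ≈ 2.42631024 pm

cos θ = 1 - 2.0381/2.42631024
cos θ = 1 - 0.840000
cos θ = 0.160000

θ = arccos(0.160000)
θ = 80.79°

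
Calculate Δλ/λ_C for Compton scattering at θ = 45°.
0.2929 λ_C

The Compton shift formula is:
Δλ = λ_C(1 - cos θ)

Dividing both sides by λ_C:
Δλ/λ_C = 1 - cos θ

For θ = 45°:
Δλ/λ_C = 1 - cos(45°)
Δλ/λ_C = 1 - 0.7071
Δλ/λ_C = 0.2929

This means the shift is 0.2929 × λ_C = 0.7106 pm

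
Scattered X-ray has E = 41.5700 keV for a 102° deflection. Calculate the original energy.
46.1000 keV

Convert final energy to wavelength (hc ≈ 1239.842 keV·pm):
λ' = hc/E' = 1239.842 / 41.5700 = 29.8254 pm

Calculate the Compton shift:
Δλ = λ_C(1 - cos(102°))
Δλ = 2.4263 × (1 - cos(102°))
Δλ = 2.9308 pm

Initial wavelength:
λ = λ' - Δλ = 29.8254 - 2.9308 = 26.8946 pm

Initial energy:
E = hc/λ = 1239.842 / 26.8946 = 46.1000 keV

(Intermediate values are shown rounded; full precision is carried through to the final answer.)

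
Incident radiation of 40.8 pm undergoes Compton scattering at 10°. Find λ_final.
40.8369 pm

Using the Compton scattering formula:
λ' = λ + Δλ = λ + λ_C(1 - cos θ)

Given:
- Initial wavelength λ = 40.8 pm
- Scattering angle θ = 10°
- Compton wavelength λ_C ≈ 2.4263 pm

Calculate the shift:
Δλ = 2.4263 × (1 - cos(10°))
Δλ = 2.4263 × 0.0152
Δλ = 0.0369 pm

Final wavelength:
λ' = 40.8 + 0.0369 = 40.8369 pm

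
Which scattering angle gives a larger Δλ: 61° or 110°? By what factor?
110° produces the larger shift by a factor of 2.605

Calculate both shifts using Δλ = λ_C(1 - cos θ):

For θ₁ = 61°:
Δλ₁ = 2.4263 × (1 - cos(61°))
Δλ₁ = 2.4263 × 0.5152
Δλ₁ = 1.2500 pm

For θ₂ = 110°:
Δλ₂ = 2.4263 × (1 - cos(110°))
Δλ₂ = 2.4263 × 1.3420
Δλ₂ = 3.2562 pm

The 110° angle produces the larger shift.
Ratio: 3.2562/1.2500 = 2.605

(Intermediate values are shown rounded; full precision is carried through to the final answer.)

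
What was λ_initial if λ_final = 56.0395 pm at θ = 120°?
52.4000 pm

From λ' = λ + Δλ, we have λ = λ' - Δλ

First calculate the Compton shift:
Δλ = λ_C(1 - cos θ)
Δλ = 2.4263 × (1 - cos(120°))
Δλ = 2.4263 × 1.5000
Δλ = 3.6395 pm

Initial wavelength:
λ = λ' - Δλ
λ = 56.0395 - 3.6395
λ = 52.4000 pm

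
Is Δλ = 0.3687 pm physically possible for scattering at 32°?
Yes, consistent

Calculate the expected shift for θ = 32°:

Δλ_expected = λ_C(1 - cos(32°))
Δλ_expected = 2.4263 × (1 - cos(32°))
Δλ_expected = 2.4263 × 0.1520
Δλ_expected = 0.3687 pm

Given shift: 0.3687 pm
Expected shift: 0.3687 pm
Difference: 0.0000 pm

The values match. This is consistent with Compton scattering at the stated angle.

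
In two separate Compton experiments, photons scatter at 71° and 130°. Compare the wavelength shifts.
130° produces the larger shift by a factor of 2.436

Calculate both shifts using Δλ = λ_C(1 - cos θ):

For θ₁ = 71°:
Δλ₁ = 2.4263 × (1 - cos(71°))
Δλ₁ = 2.4263 × 0.6744
Δλ₁ = 1.6364 pm

For θ₂ = 130°:
Δλ₂ = 2.4263 × (1 - cos(130°))
Δλ₂ = 2.4263 × 1.6428
Δλ₂ = 3.9859 pm

The 130° angle produces the larger shift.
Ratio: 3.9859/1.6364 = 2.436

(Intermediate values are shown rounded; full precision is carried through to the final answer.)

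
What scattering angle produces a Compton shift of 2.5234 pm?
92.29°

From the Compton formula Δλ = λ_C(1 - cos θ), we can solve for θ:

cos θ = 1 - Δλ/λ_C

Given:
- Δλ = 2.5234 pm
- λ_C = h/(m_e·c) ≈ 2.42631024 pm

cos θ = 1 - 2.5234/2.42631024
cos θ = 1 - 1.040015
cos θ = -0.040015

θ = arccos(-0.040015)
θ = 92.29°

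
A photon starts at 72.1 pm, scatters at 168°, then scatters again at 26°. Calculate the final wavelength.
77.1452 pm

Apply Compton shift twice:

First scattering at θ₁ = 168°:
Δλ₁ = λ_C(1 - cos(168°))
Δλ₁ = 2.4263 × 1.9781
Δλ₁ = 4.7996 pm

After first scattering:
λ₁ = 72.1 + 4.7996 = 76.8996 pm

Second scattering at θ₂ = 26°:
Δλ₂ = λ_C(1 - cos(26°))
Δλ₂ = 2.4263 × 0.1012
Δλ₂ = 0.2456 pm

Final wavelength:
λ₂ = 76.8996 + 0.2456 = 77.1452 pm

Total shift: Δλ_total = 4.7996 + 0.2456 = 5.0452 pm

(Intermediate values are shown rounded; full precision is carried through to the final answer.)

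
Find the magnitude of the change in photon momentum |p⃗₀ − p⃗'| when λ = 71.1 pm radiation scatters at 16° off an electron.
2.5923e-24 kg·m/s

Photon momentum magnitude is p = h/λ.

Initial momentum:
p₀ = h/λ = 6.6261e-34/7.1100e-11 = 9.3194e-24 kg·m/s

After scattering:
λ' = λ + Δλ = 71.1 + 0.0940 = 71.1940 pm
p' = h/λ' = 6.6261e-34/7.1194e-11 = 9.3071e-24 kg·m/s

Momentum is a vector; the scattered photon's direction makes angle θ = 16° with the incident direction. The magnitude of the vector change Δp⃗ = p⃗₀ − p⃗' is found from the law of cosines:
|Δp⃗|² = p₀² + p'² − 2p₀p'cos θ
|Δp⃗|² = (9.3194e-24)² + (9.3071e-24)² − 2·9.3194e-24·9.3071e-24·cos(16°)
|Δp⃗| = 2.5923e-24 kg·m/s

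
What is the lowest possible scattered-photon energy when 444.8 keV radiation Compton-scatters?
162.2822 keV (at θ = 180°)

The scattered photon has minimum energy when its wavelength is maximum, i.e., when the Compton shift Δλ = λ_C(1 − cos θ) is maximum. This occurs at θ = 180° (backscattering), giving Δλ_max = 2λ_C = 4.8526 pm.

Initial wavelength: λ₀ = hc/E₀ = 2.7874 pm
Maximum final wavelength: λ'_max = λ₀ + 2λ_C = 2.7874 + 4.8526 = 7.6400 pm
Minimum final energy: E'_min = hc/λ'_max = 162.2822 keV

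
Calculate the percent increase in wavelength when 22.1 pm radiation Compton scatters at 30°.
1.4709%

Calculate the Compton shift:
Δλ = λ_C(1 - cos(30°))
Δλ = 2.4263 × (1 - cos(30°))
Δλ = 2.4263 × 0.1340
Δλ = 0.3251 pm

Percentage change:
(Δλ/λ₀) × 100 = (0.3251/22.1) × 100
= 1.4709%

(Intermediate values are shown rounded; full precision is carried through to the final answer.)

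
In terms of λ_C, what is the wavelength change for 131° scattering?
1.6561 λ_C

The Compton shift formula is:
Δλ = λ_C(1 - cos θ)

Dividing both sides by λ_C:
Δλ/λ_C = 1 - cos θ

For θ = 131°:
Δλ/λ_C = 1 - cos(131°)
Δλ/λ_C = 1 - -0.6561
Δλ/λ_C = 1.6561

This means the shift is 1.6561 × λ_C = 4.0181 pm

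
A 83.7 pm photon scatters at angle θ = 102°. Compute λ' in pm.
86.6308 pm

Using the Compton scattering formula:
λ' = λ + Δλ = λ + λ_C(1 - cos θ)

Given:
- Initial wavelength λ = 83.7 pm
- Scattering angle θ = 102°
- Compton wavelength λ_C ≈ 2.4263 pm

Calculate the shift:
Δλ = 2.4263 × (1 - cos(102°))
Δλ = 2.4263 × 1.2079
Δλ = 2.9308 pm

Final wavelength:
λ' = 83.7 + 2.9308 = 86.6308 pm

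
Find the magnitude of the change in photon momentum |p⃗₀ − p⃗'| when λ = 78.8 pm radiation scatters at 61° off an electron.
8.4696e-24 kg·m/s

Photon momentum magnitude is p = h/λ.

Initial momentum:
p₀ = h/λ = 6.6261e-34/7.8800e-11 = 8.4087e-24 kg·m/s

After scattering:
λ' = λ + Δλ = 78.8 + 1.2500 = 80.0500 pm
p' = h/λ' = 6.6261e-34/8.0050e-11 = 8.2774e-24 kg·m/s

Momentum is a vector; the scattered photon's direction makes angle θ = 61° with the incident direction. The magnitude of the vector change Δp⃗ = p⃗₀ − p⃗' is found from the law of cosines:
|Δp⃗|² = p₀² + p'² − 2p₀p'cos θ
|Δp⃗|² = (8.4087e-24)² + (8.2774e-24)² − 2·8.4087e-24·8.2774e-24·cos(61°)
|Δp⃗| = 8.4696e-24 kg·m/s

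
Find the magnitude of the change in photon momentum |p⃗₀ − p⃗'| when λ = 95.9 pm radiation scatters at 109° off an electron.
1.1068e-23 kg·m/s

Photon momentum magnitude is p = h/λ.

Initial momentum:
p₀ = h/λ = 6.6261e-34/9.5900e-11 = 6.9094e-24 kg·m/s

After scattering:
λ' = λ + Δλ = 95.9 + 3.2162 = 99.1162 pm
p' = h/λ' = 6.6261e-34/9.9116e-11 = 6.6852e-24 kg·m/s

Momentum is a vector; the scattered photon's direction makes angle θ = 109° with the incident direction. The magnitude of the vector change Δp⃗ = p⃗₀ − p⃗' is found from the law of cosines:
|Δp⃗|² = p₀² + p'² − 2p₀p'cos θ
|Δp⃗|² = (6.9094e-24)² + (6.6852e-24)² − 2·6.9094e-24·6.6852e-24·cos(109°)
|Δp⃗| = 1.1068e-23 kg·m/s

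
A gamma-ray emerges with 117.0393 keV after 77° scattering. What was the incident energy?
142.3000 keV

Convert final energy to wavelength (hc ≈ 1239.842 keV·pm):
λ' = hc/E' = 1239.842 / 117.0393 = 10.5934 pm

Calculate the Compton shift:
Δλ = λ_C(1 - cos(77°))
Δλ = 2.4263 × (1 - cos(77°))
Δλ = 1.8805 pm

Initial wavelength:
λ = λ' - Δλ = 10.5934 - 1.8805 = 8.7129 pm

Initial energy:
E = hc/λ = 1239.842 / 8.7129 = 142.3000 keV

(Intermediate values are shown rounded; full precision is carried through to the final answer.)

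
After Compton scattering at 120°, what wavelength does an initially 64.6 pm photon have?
68.2395 pm

Using the Compton formula: λ' = λ + λ_C(1 − cos θ)

For θ = 120°, cos θ = -1/2 (exact) = -0.5000, so:
1 − cos 120° = 1 − (-1/2) = 1.5000

Δλ = λ_C × 1.5000 = 2.4263 × 1.5000 = 3.6395 pm

λ' = 64.6 + 3.6395 = 68.2395 pm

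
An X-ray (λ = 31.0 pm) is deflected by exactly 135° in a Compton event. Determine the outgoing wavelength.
35.1420 pm

Using the Compton formula: λ' = λ + λ_C(1 − cos θ)

For θ = 135°, cos θ = -√2/2 (exact) ≈ -0.7071, so:
1 − cos 135° = 1 − (-√2/2) ≈ 1.7071

Δλ = λ_C × 1.7071 = 2.4263 × 1.7071 = 4.1420 pm

λ' = 31.0 + 4.1420 = 35.1420 pm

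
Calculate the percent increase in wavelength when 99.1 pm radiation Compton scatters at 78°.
1.9393%

Calculate the Compton shift:
Δλ = λ_C(1 - cos(78°))
Δλ = 2.4263 × (1 - cos(78°))
Δλ = 2.4263 × 0.7921
Δλ = 1.9219 pm

Percentage change:
(Δλ/λ₀) × 100 = (1.9219/99.1) × 100
= 1.9393%

(Intermediate values are shown rounded; full precision is carried through to the final answer.)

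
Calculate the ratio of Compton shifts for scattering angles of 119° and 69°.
119° produces the larger shift by a factor of 2.314

Calculate both shifts using Δλ = λ_C(1 - cos θ):

For θ₁ = 69°:
Δλ₁ = 2.4263 × (1 - cos(69°))
Δλ₁ = 2.4263 × 0.6416
Δλ₁ = 1.5568 pm

For θ₂ = 119°:
Δλ₂ = 2.4263 × (1 - cos(119°))
Δλ₂ = 2.4263 × 1.4848
Δλ₂ = 3.6026 pm

The 119° angle produces the larger shift.
Ratio: 3.6026/1.5568 = 2.314

(Intermediate values are shown rounded; full precision is carried through to the final answer.)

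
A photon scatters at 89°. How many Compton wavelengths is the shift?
0.9825 λ_C

The Compton shift formula is:
Δλ = λ_C(1 - cos θ)

Dividing both sides by λ_C:
Δλ/λ_C = 1 - cos θ

For θ = 89°:
Δλ/λ_C = 1 - cos(89°)
Δλ/λ_C = 1 - 0.0175
Δλ/λ_C = 0.9825

This means the shift is 0.9825 × λ_C = 2.3840 pm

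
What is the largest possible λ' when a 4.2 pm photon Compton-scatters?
9.0526 pm (at θ = 180°)

The Compton shift is Δλ = λ_C(1 − cos θ).

Since cos θ ranges from −1 to 1, the factor (1 − cos θ) ranges from 0 to 2; the maximum shift occurs at θ = 180° (backscattering):
Δλ_max = 2λ_C = 2 × 2.4263 pm = 4.8526 pm

Maximum scattered wavelength:
λ'_max = λ₀ + Δλ_max = 4.2 + 4.8526 = 9.0526 pm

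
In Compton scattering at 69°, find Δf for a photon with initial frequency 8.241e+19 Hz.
2.470e+19 Hz (decrease)

Convert frequency to wavelength (c = 299792458 m/s):
λ₀ = c/f₀ = 299792458/8.241e+19 = 3.6378165e-12 m = 3.6378 pm

Calculate Compton shift:
Δλ = λ_C(1 - cos(69°)) = 1.5568 pm

Final wavelength:
λ' = λ₀ + Δλ = 3.6378 + 1.5568 = 5.1946 pm

Final frequency:
f' = c/λ' = 299792458/5.1946149e-12 = 5.7712162e+19 Hz

Frequency shift (decrease):
Δf = f₀ - f' = 8.241e+19 - 5.7712162e+19 = 2.470e+19 Hz

(Intermediate values are shown rounded; full precision is carried through to the final answer.)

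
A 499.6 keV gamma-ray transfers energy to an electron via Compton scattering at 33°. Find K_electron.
68.0661 keV

By energy conservation: K_e = E_initial - E_final

First find the scattered photon energy:
Initial wavelength: λ = hc/E = 2.4817 pm
Compton shift: Δλ = λ_C(1 - cos(33°)) = 0.3914 pm
Final wavelength: λ' = 2.4817 + 0.3914 = 2.8731 pm
Final photon energy: E' = hc/λ' = 431.5339 keV

Electron kinetic energy:
K_e = E - E' = 499.6000 - 431.5339 = 68.0661 keV

(Intermediate values are shown rounded; full precision is carried through to the final answer.)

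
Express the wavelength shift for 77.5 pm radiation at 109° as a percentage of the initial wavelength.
4.1500%

Calculate the Compton shift:
Δλ = λ_C(1 - cos(109°))
Δλ = 2.4263 × (1 - cos(109°))
Δλ = 2.4263 × 1.3256
Δλ = 3.2162 pm

Percentage change:
(Δλ/λ₀) × 100 = (3.2162/77.5) × 100
= 4.1500%

(Intermediate values are shown rounded; full precision is carried through to the final answer.)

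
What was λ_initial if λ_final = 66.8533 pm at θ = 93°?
64.3000 pm

From λ' = λ + Δλ, we have λ = λ' - Δλ

First calculate the Compton shift:
Δλ = λ_C(1 - cos θ)
Δλ = 2.4263 × (1 - cos(93°))
Δλ = 2.4263 × 1.0523
Δλ = 2.5533 pm

Initial wavelength:
λ = λ' - Δλ
λ = 66.8533 - 2.5533
λ = 64.3000 pm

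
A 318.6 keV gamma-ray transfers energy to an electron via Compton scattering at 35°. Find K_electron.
32.2838 keV

By energy conservation: K_e = E_initial - E_final

First find the scattered photon energy:
Initial wavelength: λ = hc/E = 3.8915 pm
Compton shift: Δλ = λ_C(1 - cos(35°)) = 0.4388 pm
Final wavelength: λ' = 3.8915 + 0.4388 = 4.3303 pm
Final photon energy: E' = hc/λ' = 286.3162 keV

Electron kinetic energy:
K_e = E - E' = 318.6000 - 286.3162 = 32.2838 keV

(Intermediate values are shown rounded; full precision is carried through to the final answer.)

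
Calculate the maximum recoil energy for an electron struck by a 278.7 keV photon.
145.4020 keV

Maximum energy transfer occurs at θ = 180° (backscattering).

Initial photon: E₀ = 278.7 keV → λ₀ = 4.4487 pm

Maximum Compton shift (at 180°):
Δλ_max = 2λ_C = 2 × 2.4263 = 4.8526 pm

Final wavelength:
λ' = 4.4487 + 4.8526 = 9.3013 pm

Minimum photon energy (maximum energy to electron):
E'_min = hc/λ' = 133.2980 keV

Maximum electron kinetic energy:
K_max = E₀ - E'_min = 278.7000 - 133.2980 = 145.4020 keV

(Intermediate values are shown rounded; full precision is carried through to the final answer.)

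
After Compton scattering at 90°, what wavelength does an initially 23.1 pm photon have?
25.5263 pm

Using the Compton formula: λ' = λ + λ_C(1 − cos θ)

For θ = 90°, cos θ = 0 (exact) = 0.0000, so:
1 − cos 90° = 1 − (0) = 1.0000

Δλ = λ_C × 1.0000 = 2.4263 × 1.0000 = 2.4263 pm

λ' = 23.1 + 2.4263 = 25.5263 pm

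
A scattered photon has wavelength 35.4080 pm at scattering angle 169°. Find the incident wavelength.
30.6000 pm

From λ' = λ + Δλ, we have λ = λ' - Δλ

First calculate the Compton shift:
Δλ = λ_C(1 - cos θ)
Δλ = 2.4263 × (1 - cos(169°))
Δλ = 2.4263 × 1.9816
Δλ = 4.8080 pm

Initial wavelength:
λ = λ' - Δλ
λ = 35.4080 - 4.8080
λ = 30.6000 pm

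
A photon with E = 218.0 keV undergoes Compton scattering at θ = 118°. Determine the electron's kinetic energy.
84.0028 keV

By energy conservation: K_e = E_initial - E_final

First find the scattered photon energy:
Initial wavelength: λ = hc/E = 5.6873 pm
Compton shift: Δλ = λ_C(1 - cos(118°)) = 3.5654 pm
Final wavelength: λ' = 5.6873 + 3.5654 = 9.2527 pm
Final photon energy: E' = hc/λ' = 133.9972 keV

Electron kinetic energy:
K_e = E - E' = 218.0000 - 133.9972 = 84.0028 keV

(Intermediate values are shown rounded; full precision is carried through to the final answer.)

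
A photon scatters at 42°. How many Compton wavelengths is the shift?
0.2569 λ_C

The Compton shift formula is:
Δλ = λ_C(1 - cos θ)

Dividing both sides by λ_C:
Δλ/λ_C = 1 - cos θ

For θ = 42°:
Δλ/λ_C = 1 - cos(42°)
Δλ/λ_C = 1 - 0.7431
Δλ/λ_C = 0.2569

This means the shift is 0.2569 × λ_C = 0.6232 pm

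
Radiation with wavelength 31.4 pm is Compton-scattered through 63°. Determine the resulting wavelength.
32.7248 pm

Using the Compton scattering formula:
λ' = λ + Δλ = λ + λ_C(1 - cos θ)

Given:
- Initial wavelength λ = 31.4 pm
- Scattering angle θ = 63°
- Compton wavelength λ_C ≈ 2.4263 pm

Calculate the shift:
Δλ = 2.4263 × (1 - cos(63°))
Δλ = 2.4263 × 0.5460
Δλ = 1.3248 pm

Final wavelength:
λ' = 31.4 + 1.3248 = 32.7248 pm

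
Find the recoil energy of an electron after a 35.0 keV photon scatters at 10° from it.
0.0364 keV

By energy conservation: K_e = E_initial - E_final

First find the scattered photon energy:
Initial wavelength: λ = hc/E = 35.4241 pm
Compton shift: Δλ = λ_C(1 - cos(10°)) = 0.0369 pm
Final wavelength: λ' = 35.4241 + 0.0369 = 35.4609 pm
Final photon energy: E' = hc/λ' = 34.9636 keV

Electron kinetic energy:
K_e = E - E' = 35.0000 - 34.9636 = 0.0364 keV

(Intermediate values are shown rounded; full precision is carried through to the final answer.)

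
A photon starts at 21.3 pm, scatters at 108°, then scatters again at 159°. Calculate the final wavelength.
29.1675 pm

Apply Compton shift twice:

First scattering at θ₁ = 108°:
Δλ₁ = λ_C(1 - cos(108°))
Δλ₁ = 2.4263 × 1.3090
Δλ₁ = 3.1761 pm

After first scattering:
λ₁ = 21.3 + 3.1761 = 24.4761 pm

Second scattering at θ₂ = 159°:
Δλ₂ = λ_C(1 - cos(159°))
Δλ₂ = 2.4263 × 1.9336
Δλ₂ = 4.6915 pm

Final wavelength:
λ₂ = 24.4761 + 4.6915 = 29.1675 pm

Total shift: Δλ_total = 3.1761 + 4.6915 = 7.8675 pm

(Intermediate values are shown rounded; full precision is carried through to the final answer.)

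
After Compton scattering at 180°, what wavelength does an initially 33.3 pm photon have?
38.1526 pm

Using the Compton formula: λ' = λ + λ_C(1 − cos θ)

For θ = 180°, cos θ = -1 (exact) = -1.0000, so:
1 − cos 180° = 1 − (-1) = 2.0000

Δλ = λ_C × 2.0000 = 2.4263 × 2.0000 = 4.8526 pm

λ' = 33.3 + 4.8526 = 38.1526 pm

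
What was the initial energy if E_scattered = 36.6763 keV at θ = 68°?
38.4000 keV

Convert final energy to wavelength (hc ≈ 1239.842 keV·pm):
λ' = hc/E' = 1239.842 / 36.6763 = 33.8050 pm

Calculate the Compton shift:
Δλ = λ_C(1 - cos(68°))
Δλ = 2.4263 × (1 - cos(68°))
Δλ = 1.5174 pm

Initial wavelength:
λ = λ' - Δλ = 33.8050 - 1.5174 = 32.2876 pm

Initial energy:
E = hc/λ = 1239.842 / 32.2876 = 38.4000 keV

(Intermediate values are shown rounded; full precision is carried through to the final answer.)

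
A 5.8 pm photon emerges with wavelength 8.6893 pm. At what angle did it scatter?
101.00°

First find the wavelength shift:
Δλ = λ' - λ = 8.6893 - 5.8 = 2.8893 pm

Using Δλ = λ_C(1 - cos θ), with λ_C = h/(m_e·c) ≈ 2.42631024 pm:
cos θ = 1 - Δλ/λ_C
cos θ = 1 - 2.8893/2.42631024
cos θ = -0.190821

θ = arccos(-0.190821)
θ = 101.00°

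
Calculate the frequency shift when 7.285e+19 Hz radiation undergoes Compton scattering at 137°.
3.680e+19 Hz (decrease)

Convert frequency to wavelength (c = 299792458 m/s):
λ₀ = c/f₀ = 299792458/7.285e+19 = 4.1152019e-12 m = 4.1152 pm

Calculate Compton shift:
Δλ = λ_C(1 - cos(137°)) = 4.2008 pm

Final wavelength:
λ' = λ₀ + Δλ = 4.1152 + 4.2008 = 8.3160 pm

Final frequency:
f' = c/λ' = 299792458/8.3160031e-12 = 3.6050066e+19 Hz

Frequency shift (decrease):
Δf = f₀ - f' = 7.285e+19 - 3.6050066e+19 = 3.680e+19 Hz

(Intermediate values are shown rounded; full precision is carried through to the final answer.)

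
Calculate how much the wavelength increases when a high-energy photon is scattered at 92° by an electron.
2.5110 pm

Using the Compton scattering formula:
Δλ = λ_C(1 - cos θ)

where λ_C = h/(m_e·c) ≈ 2.4263 pm is the Compton wavelength of an electron.

For θ = 92°:
cos(92°) = -0.0349
1 - cos(92°) = 1.0349

Δλ = 2.4263 × 1.0349
Δλ = 2.5110 pm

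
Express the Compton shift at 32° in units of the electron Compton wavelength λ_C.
0.1520 λ_C

The Compton shift formula is:
Δλ = λ_C(1 - cos θ)

Dividing both sides by λ_C:
Δλ/λ_C = 1 - cos θ

For θ = 32°:
Δλ/λ_C = 1 - cos(32°)
Δλ/λ_C = 1 - 0.8480
Δλ/λ_C = 0.1520

This means the shift is 0.1520 × λ_C = 0.3687 pm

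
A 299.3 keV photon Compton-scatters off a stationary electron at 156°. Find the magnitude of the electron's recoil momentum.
2.3090e-22 kg·m/s

The electron is initially at rest, so by conservation of momentum:
p⃗_e = p⃗₀ − p⃗'  (incident photon momentum minus scattered photon momentum)

Photon momentum magnitudes (p = h/λ = E/c):
λ₀ = hc/E₀ = 4.1425 pm → p₀ = h/λ₀ = 1.5995e-22 kg·m/s
Δλ = λ_C(1 − cos 156°) = 4.6429 pm
λ' = 8.7853 pm → p' = h/λ' = 7.5422e-23 kg·m/s

The scattered photon makes angle θ = 156° with the incident direction, so by the law of cosines:
|p⃗_e|² = p₀² + p'² − 2p₀p'cos θ
|p⃗_e|² = (1.5995e-22)² + (7.5422e-23)² − 2·1.5995e-22·7.5422e-23·cos(156°)
|p⃗_e| = 2.3090e-22 kg·m/s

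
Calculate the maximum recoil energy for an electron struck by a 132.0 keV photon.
44.9652 keV

Maximum energy transfer occurs at θ = 180° (backscattering).

Initial photon: E₀ = 132.0 keV → λ₀ = 9.3927 pm

Maximum Compton shift (at 180°):
Δλ_max = 2λ_C = 2 × 2.4263 = 4.8526 pm

Final wavelength:
λ' = 9.3927 + 4.8526 = 14.2454 pm

Minimum photon energy (maximum energy to electron):
E'_min = hc/λ' = 87.0348 keV

Maximum electron kinetic energy:
K_max = E₀ - E'_min = 132.0000 - 87.0348 = 44.9652 keV

(Intermediate values are shown rounded; full precision is carried through to the final answer.)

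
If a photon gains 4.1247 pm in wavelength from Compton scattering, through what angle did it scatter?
134.43°

From the Compton formula Δλ = λ_C(1 - cos θ), we can solve for θ:

cos θ = 1 - Δλ/λ_C

Given:
- Δλ = 4.1247 pm
- λ_C = h/(m_e·c) ≈ 2.42631024 pm

cos θ = 1 - 4.1247/2.42631024
cos θ = 1 - 1.699989
cos θ = -0.699989

θ = arccos(-0.699989)
θ = 134.43°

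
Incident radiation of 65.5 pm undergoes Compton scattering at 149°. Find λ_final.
70.0061 pm

Using the Compton scattering formula:
λ' = λ + Δλ = λ + λ_C(1 - cos θ)

Given:
- Initial wavelength λ = 65.5 pm
- Scattering angle θ = 149°
- Compton wavelength λ_C ≈ 2.4263 pm

Calculate the shift:
Δλ = 2.4263 × (1 - cos(149°))
Δλ = 2.4263 × 1.8572
Δλ = 4.5061 pm

Final wavelength:
λ' = 65.5 + 4.5061 = 70.0061 pm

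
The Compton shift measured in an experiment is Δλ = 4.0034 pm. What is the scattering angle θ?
130.54°

From the Compton formula Δλ = λ_C(1 - cos θ), we can solve for θ:

cos θ = 1 - Δλ/λ_C

Given:
- Δλ = 4.0034 pm
- λ_C = h/(m_e·c) ≈ 2.42631024 pm

cos θ = 1 - 4.0034/2.42631024
cos θ = 1 - 1.649995
cos θ = -0.649995

θ = arccos(-0.649995)
θ = 130.54°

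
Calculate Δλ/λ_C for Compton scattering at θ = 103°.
1.2250 λ_C

The Compton shift formula is:
Δλ = λ_C(1 - cos θ)

Dividing both sides by λ_C:
Δλ/λ_C = 1 - cos θ

For θ = 103°:
Δλ/λ_C = 1 - cos(103°)
Δλ/λ_C = 1 - -0.2250
Δλ/λ_C = 1.2250

This means the shift is 1.2250 × λ_C = 2.9721 pm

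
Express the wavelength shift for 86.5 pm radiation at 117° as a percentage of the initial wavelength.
4.0784%

Calculate the Compton shift:
Δλ = λ_C(1 - cos(117°))
Δλ = 2.4263 × (1 - cos(117°))
Δλ = 2.4263 × 1.4540
Δλ = 3.5278 pm

Percentage change:
(Δλ/λ₀) × 100 = (3.5278/86.5) × 100
= 4.0784%

(Intermediate values are shown rounded; full precision is carried through to the final answer.)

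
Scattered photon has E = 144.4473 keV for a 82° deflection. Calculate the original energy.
190.9000 keV

Convert final energy to wavelength (hc ≈ 1239.842 keV·pm):
λ' = hc/E' = 1239.842 / 144.4473 = 8.5834 pm

Calculate the Compton shift:
Δλ = λ_C(1 - cos(82°))
Δλ = 2.4263 × (1 - cos(82°))
Δλ = 2.0886 pm

Initial wavelength:
λ = λ' - Δλ = 8.5834 - 2.0886 = 6.4947 pm

Initial energy:
E = hc/λ = 1239.842 / 6.4947 = 190.9000 keV

(Intermediate values are shown rounded; full precision is carried through to the final answer.)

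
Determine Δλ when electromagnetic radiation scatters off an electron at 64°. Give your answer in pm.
1.3627 pm

Using the Compton scattering formula:
Δλ = λ_C(1 - cos θ)

where λ_C = h/(m_e·c) ≈ 2.4263 pm is the Compton wavelength of an electron.

For θ = 64°:
cos(64°) = 0.4384
1 - cos(64°) = 0.5616

Δλ = 2.4263 × 0.5616
Δλ = 1.3627 pm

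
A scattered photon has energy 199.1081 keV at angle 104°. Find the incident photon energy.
385.8000 keV

Convert final energy to wavelength (hc ≈ 1239.842 keV·pm):
λ' = hc/E' = 1239.842 / 199.1081 = 6.2270 pm

Calculate the Compton shift:
Δλ = λ_C(1 - cos(104°))
Δλ = 2.4263 × (1 - cos(104°))
Δλ = 3.0133 pm

Initial wavelength:
λ = λ' - Δλ = 6.2270 - 3.0133 = 3.2137 pm

Initial energy:
E = hc/λ = 1239.842 / 3.2137 = 385.8000 keV

(Intermediate values are shown rounded; full precision is carried through to the final answer.)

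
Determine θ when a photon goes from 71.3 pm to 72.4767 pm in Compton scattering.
59.00°

First find the wavelength shift:
Δλ = λ' - λ = 72.4767 - 71.3 = 1.1767 pm

Using Δλ = λ_C(1 - cos θ), with λ_C = h/(m_e·c) ≈ 2.42631024 pm:
cos θ = 1 - Δλ/λ_C
cos θ = 1 - 1.1767/2.42631024
cos θ = 0.515025

θ = arccos(0.515025)
θ = 59.00°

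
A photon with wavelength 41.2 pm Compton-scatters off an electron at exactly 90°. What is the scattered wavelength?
43.6263 pm

Using the Compton formula: λ' = λ + λ_C(1 − cos θ)

For θ = 90°, cos θ = 0 (exact) = 0.0000, so:
1 − cos 90° = 1 − (0) = 1.0000

Δλ = λ_C × 1.0000 = 2.4263 × 1.0000 = 2.4263 pm

λ' = 41.2 + 2.4263 = 43.6263 pm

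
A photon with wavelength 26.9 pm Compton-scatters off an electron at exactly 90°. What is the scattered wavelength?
29.3263 pm

Using the Compton formula: λ' = λ + λ_C(1 − cos θ)

For θ = 90°, cos θ = 0 (exact) = 0.0000, so:
1 − cos 90° = 1 − (0) = 1.0000

Δλ = λ_C × 1.0000 = 2.4263 × 1.0000 = 2.4263 pm

λ' = 26.9 + 2.4263 = 29.3263 pm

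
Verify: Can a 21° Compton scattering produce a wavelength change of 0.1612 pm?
Yes, consistent

Calculate the expected shift for θ = 21°:

Δλ_expected = λ_C(1 - cos(21°))
Δλ_expected = 2.4263 × (1 - cos(21°))
Δλ_expected = 2.4263 × 0.0664
Δλ_expected = 0.1612 pm

Given shift: 0.1612 pm
Expected shift: 0.1612 pm
Difference: 0.0000 pm

The values match. This is consistent with Compton scattering at the stated angle.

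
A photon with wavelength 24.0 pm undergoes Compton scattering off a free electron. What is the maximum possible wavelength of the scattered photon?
28.8526 pm (at θ = 180°)

The Compton shift is Δλ = λ_C(1 − cos θ).

Since cos θ ranges from −1 to 1, the factor (1 − cos θ) ranges from 0 to 2; the maximum shift occurs at θ = 180° (backscattering):
Δλ_max = 2λ_C = 2 × 2.4263 pm = 4.8526 pm

Maximum scattered wavelength:
λ'_max = λ₀ + Δλ_max = 24.0 + 4.8526 = 28.8526 pm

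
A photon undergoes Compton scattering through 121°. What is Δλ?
3.6760 pm

Using the Compton scattering formula:
Δλ = λ_C(1 - cos θ)

where λ_C = h/(m_e·c) ≈ 2.4263 pm is the Compton wavelength of an electron.

For θ = 121°:
cos(121°) = -0.5150
1 - cos(121°) = 1.5150

Δλ = 2.4263 × 1.5150
Δλ = 3.6760 pm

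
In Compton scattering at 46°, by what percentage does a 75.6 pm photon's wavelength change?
0.9800%

Calculate the Compton shift:
Δλ = λ_C(1 - cos(46°))
Δλ = 2.4263 × (1 - cos(46°))
Δλ = 2.4263 × 0.3053
Δλ = 0.7409 pm

Percentage change:
(Δλ/λ₀) × 100 = (0.7409/75.6) × 100
= 0.9800%

(Intermediate values are shown rounded; full precision is carried through to the final answer.)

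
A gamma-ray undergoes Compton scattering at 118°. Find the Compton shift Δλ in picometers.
3.5654 pm

Using the Compton scattering formula:
Δλ = λ_C(1 - cos θ)

where λ_C = h/(m_e·c) ≈ 2.4263 pm is the Compton wavelength of an electron.

For θ = 118°:
cos(118°) = -0.4695
1 - cos(118°) = 1.4695

Δλ = 2.4263 × 1.4695
Δλ = 3.5654 pm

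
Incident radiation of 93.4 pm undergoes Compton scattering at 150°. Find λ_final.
97.9276 pm

Using the Compton scattering formula:
λ' = λ + Δλ = λ + λ_C(1 - cos θ)

Given:
- Initial wavelength λ = 93.4 pm
- Scattering angle θ = 150°
- Compton wavelength λ_C ≈ 2.4263 pm

Calculate the shift:
Δλ = 2.4263 × (1 - cos(150°))
Δλ = 2.4263 × 1.8660
Δλ = 4.5276 pm

Final wavelength:
λ' = 93.4 + 4.5276 = 97.9276 pm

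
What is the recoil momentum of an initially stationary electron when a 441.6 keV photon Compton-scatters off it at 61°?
2.1212e-22 kg·m/s

The electron is initially at rest, so by conservation of momentum:
p⃗_e = p⃗₀ − p⃗'  (incident photon momentum minus scattered photon momentum)

Photon momentum magnitudes (p = h/λ = E/c):
λ₀ = hc/E₀ = 2.8076 pm → p₀ = h/λ₀ = 2.3600e-22 kg·m/s
Δλ = λ_C(1 − cos 61°) = 1.2500 pm
λ' = 4.0576 pm → p' = h/λ' = 1.6330e-22 kg·m/s

The scattered photon makes angle θ = 61° with the incident direction, so by the law of cosines:
|p⃗_e|² = p₀² + p'² − 2p₀p'cos θ
|p⃗_e|² = (2.3600e-22)² + (1.6330e-22)² − 2·2.3600e-22·1.6330e-22·cos(61°)
|p⃗_e| = 2.1212e-22 kg·m/s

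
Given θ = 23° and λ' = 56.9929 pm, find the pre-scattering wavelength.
56.8000 pm

From λ' = λ + Δλ, we have λ = λ' - Δλ

First calculate the Compton shift:
Δλ = λ_C(1 - cos θ)
Δλ = 2.4263 × (1 - cos(23°))
Δλ = 2.4263 × 0.0795
Δλ = 0.1929 pm

Initial wavelength:
λ = λ' - Δλ
λ = 56.9929 - 0.1929
λ = 56.8000 pm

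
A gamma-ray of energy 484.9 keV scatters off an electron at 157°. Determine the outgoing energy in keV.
171.8031 keV

First convert energy to wavelength:
λ = hc/E, with hc ≈ 1239.842 keV·pm (i.e. 1239.842 eV·nm)

For E = 484.9 keV = 484900 eV:
λ = 1239.842 keV·pm / 484.9 keV
λ = 2.5569 pm

Calculate the Compton shift:
Δλ = λ_C(1 - cos(157°)) = 2.4263 × 1.9205
Δλ = 4.6597 pm

Final wavelength:
λ' = 2.5569 + 4.6597 = 7.2166 pm

Final energy:
E' = hc/λ' = 1239.842 / 7.2166 = 171.8031 keV

(Intermediate values are shown rounded; full precision is carried through to the final answer.)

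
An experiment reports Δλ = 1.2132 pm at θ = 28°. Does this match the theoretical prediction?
No, inconsistent

Calculate the expected shift for θ = 28°:

Δλ_expected = λ_C(1 - cos(28°))
Δλ_expected = 2.4263 × (1 - cos(28°))
Δλ_expected = 2.4263 × 0.1171
Δλ_expected = 0.2840 pm

Given shift: 1.2132 pm
Expected shift: 0.2840 pm
Difference: 0.9291 pm

The values do not match. The given shift corresponds to θ ≈ 60.0°, not 28°.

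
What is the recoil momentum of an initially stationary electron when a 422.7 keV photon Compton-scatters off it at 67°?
2.1697e-22 kg·m/s

The electron is initially at rest, so by conservation of momentum:
p⃗_e = p⃗₀ − p⃗'  (incident photon momentum minus scattered photon momentum)

Photon momentum magnitudes (p = h/λ = E/c):
λ₀ = hc/E₀ = 2.9331 pm → p₀ = h/λ₀ = 2.2590e-22 kg·m/s
Δλ = λ_C(1 − cos 67°) = 1.4783 pm
λ' = 4.4114 pm → p' = h/λ' = 1.5020e-22 kg·m/s

The scattered photon makes angle θ = 67° with the incident direction, so by the law of cosines:
|p⃗_e|² = p₀² + p'² − 2p₀p'cos θ
|p⃗_e|² = (2.2590e-22)² + (1.5020e-22)² − 2·2.2590e-22·1.5020e-22·cos(67°)
|p⃗_e| = 2.1697e-22 kg·m/s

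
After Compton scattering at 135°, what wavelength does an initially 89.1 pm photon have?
93.2420 pm

Using the Compton formula: λ' = λ + λ_C(1 − cos θ)

For θ = 135°, cos θ = -√2/2 (exact) ≈ -0.7071, so:
1 − cos 135° = 1 − (-√2/2) ≈ 1.7071

Δλ = λ_C × 1.7071 = 2.4263 × 1.7071 = 4.1420 pm

λ' = 89.1 + 4.1420 = 93.2420 pm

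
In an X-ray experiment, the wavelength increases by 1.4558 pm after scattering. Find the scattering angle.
66.42°

From the Compton formula Δλ = λ_C(1 - cos θ), we can solve for θ:

cos θ = 1 - Δλ/λ_C

Given:
- Δλ = 1.4558 pm
- λ_C = h/(m_e·c) ≈ 2.42631024 pm

cos θ = 1 - 1.4558/2.42631024
cos θ = 1 - 0.600006
cos θ = 0.399994

θ = arccos(0.399994)
θ = 66.42°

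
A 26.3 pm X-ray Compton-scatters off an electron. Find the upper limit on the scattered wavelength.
31.1526 pm (at θ = 180°)

The Compton shift is Δλ = λ_C(1 − cos θ).

Since cos θ ranges from −1 to 1, the factor (1 − cos θ) ranges from 0 to 2; the maximum shift occurs at θ = 180° (backscattering):
Δλ_max = 2λ_C = 2 × 2.4263 pm = 4.8526 pm

Maximum scattered wavelength:
λ'_max = λ₀ + Δλ_max = 26.3 + 4.8526 = 31.1526 pm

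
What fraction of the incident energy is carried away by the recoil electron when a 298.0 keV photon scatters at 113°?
0.4478 (or 44.78%)

Calculate initial and final photon energies:

Initial: E₀ = 298.0 keV → λ₀ = 4.1605 pm
Compton shift: Δλ = 3.3743 pm
Final wavelength: λ' = 7.5349 pm
Final energy: E' = 164.5468 keV

Fractional energy loss:
(E₀ - E')/E₀ = (298.0000 - 164.5468)/298.0000
= 133.4532/298.0000
= 0.4478
= 44.78%

(Intermediate values are shown rounded; full precision is carried through to the final answer.)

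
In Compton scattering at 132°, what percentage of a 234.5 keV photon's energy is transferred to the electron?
0.4337 (or 43.37%)

Calculate initial and final photon energies:

Initial: E₀ = 234.5 keV → λ₀ = 5.2872 pm
Compton shift: Δλ = 4.0498 pm
Final wavelength: λ' = 9.3370 pm
Final energy: E' = 132.7880 keV

Fractional energy loss:
(E₀ - E')/E₀ = (234.5000 - 132.7880)/234.5000
= 101.7120/234.5000
= 0.4337
= 43.37%

(Intermediate values are shown rounded; full precision is carried through to the final answer.)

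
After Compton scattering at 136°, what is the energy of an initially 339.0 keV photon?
158.3653 keV

First convert energy to wavelength:
λ = hc/E, with hc ≈ 1239.842 keV·pm (i.e. 1239.842 eV·nm)

For E = 339.0 keV = 339000 eV:
λ = 1239.842 keV·pm / 339.0 keV
λ = 3.6574 pm

Calculate the Compton shift:
Δλ = λ_C(1 - cos(136°)) = 2.4263 × 1.7193
Δλ = 4.1717 pm

Final wavelength:
λ' = 3.6574 + 4.1717 = 7.8290 pm

Final energy:
E' = hc/λ' = 1239.842 / 7.8290 = 158.3653 keV

(Intermediate values are shown rounded; full precision is carried through to the final answer.)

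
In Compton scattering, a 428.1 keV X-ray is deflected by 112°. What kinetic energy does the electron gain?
229.1323 keV

By energy conservation: K_e = E_initial - E_final

First find the scattered photon energy:
Initial wavelength: λ = hc/E = 2.8962 pm
Compton shift: Δλ = λ_C(1 - cos(112°)) = 3.3352 pm
Final wavelength: λ' = 2.8962 + 3.3352 = 6.2314 pm
Final photon energy: E' = hc/λ' = 198.9677 keV

Electron kinetic energy:
K_e = E - E' = 428.1000 - 198.9677 = 229.1323 keV

(Intermediate values are shown rounded; full precision is carried through to the final answer.)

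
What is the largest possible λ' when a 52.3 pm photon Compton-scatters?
57.1526 pm (at θ = 180°)

The Compton shift is Δλ = λ_C(1 − cos θ).

Since cos θ ranges from −1 to 1, the factor (1 − cos θ) ranges from 0 to 2; the maximum shift occurs at θ = 180° (backscattering):
Δλ_max = 2λ_C = 2 × 2.4263 pm = 4.8526 pm

Maximum scattered wavelength:
λ'_max = λ₀ + Δλ_max = 52.3 + 4.8526 = 57.1526 pm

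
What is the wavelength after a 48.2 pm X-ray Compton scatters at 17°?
48.3060 pm

Using the Compton scattering formula:
λ' = λ + Δλ = λ + λ_C(1 - cos θ)

Given:
- Initial wavelength λ = 48.2 pm
- Scattering angle θ = 17°
- Compton wavelength λ_C ≈ 2.4263 pm

Calculate the shift:
Δλ = 2.4263 × (1 - cos(17°))
Δλ = 2.4263 × 0.0437
Δλ = 0.1060 pm

Final wavelength:
λ' = 48.2 + 0.1060 = 48.3060 pm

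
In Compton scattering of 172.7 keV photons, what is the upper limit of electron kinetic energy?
69.6528 keV

Maximum energy transfer occurs at θ = 180° (backscattering).

Initial photon: E₀ = 172.7 keV → λ₀ = 7.1792 pm

Maximum Compton shift (at 180°):
Δλ_max = 2λ_C = 2 × 2.4263 = 4.8526 pm

Final wavelength:
λ' = 7.1792 + 4.8526 = 12.0318 pm

Minimum photon energy (maximum energy to electron):
E'_min = hc/λ' = 103.0472 keV

Maximum electron kinetic energy:
K_max = E₀ - E'_min = 172.7000 - 103.0472 = 69.6528 keV

(Intermediate values are shown rounded; full precision is carried through to the final answer.)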